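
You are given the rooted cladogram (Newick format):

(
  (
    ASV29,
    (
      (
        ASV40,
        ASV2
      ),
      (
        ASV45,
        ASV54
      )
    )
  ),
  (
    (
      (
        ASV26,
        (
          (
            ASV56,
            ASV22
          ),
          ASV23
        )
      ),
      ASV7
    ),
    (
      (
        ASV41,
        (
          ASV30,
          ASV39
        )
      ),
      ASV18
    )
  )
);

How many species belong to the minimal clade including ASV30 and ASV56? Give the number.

The MRCA of ASV30 and ASV56 is the node subtending (((ASV26,((ASV56,ASV22),ASV23)),ASV7),((ASV41,(ASV30,ASV39)),ASV18)).
That clade contains 9 terminal taxa: ASV18, ASV22, ASV23, ASV26, ASV30, ASV39, ASV41, ASV56, ASV7.

9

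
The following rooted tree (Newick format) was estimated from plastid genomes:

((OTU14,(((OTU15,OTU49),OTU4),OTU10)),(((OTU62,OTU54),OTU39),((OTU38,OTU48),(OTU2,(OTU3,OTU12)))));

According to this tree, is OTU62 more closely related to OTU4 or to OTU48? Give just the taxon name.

OTU48

The MRCA of OTU62 and OTU48 subtends (((OTU62,OTU54),OTU39),((OTU38,OTU48),(OTU2,(OTU3,OTU12)))) (8 taxa).
The MRCA of OTU62 and OTU4 is the root, subtending the entire tree (13 taxa).
The first is nested inside the second, so OTU62 shares a more recent common ancestor with OTU48.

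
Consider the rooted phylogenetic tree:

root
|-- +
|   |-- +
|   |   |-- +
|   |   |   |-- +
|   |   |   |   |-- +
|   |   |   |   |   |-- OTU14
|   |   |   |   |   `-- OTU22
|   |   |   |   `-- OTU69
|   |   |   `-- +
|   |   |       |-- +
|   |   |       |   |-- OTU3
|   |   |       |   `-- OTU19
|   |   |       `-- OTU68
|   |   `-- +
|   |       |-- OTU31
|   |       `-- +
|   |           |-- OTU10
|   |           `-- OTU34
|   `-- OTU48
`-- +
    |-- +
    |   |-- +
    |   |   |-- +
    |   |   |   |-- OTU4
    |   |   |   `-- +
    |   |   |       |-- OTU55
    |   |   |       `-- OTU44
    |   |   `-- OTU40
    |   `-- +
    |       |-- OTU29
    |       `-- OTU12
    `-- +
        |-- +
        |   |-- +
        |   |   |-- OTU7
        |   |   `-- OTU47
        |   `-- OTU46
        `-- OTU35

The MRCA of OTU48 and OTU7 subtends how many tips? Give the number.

The MRCA of OTU48 and OTU7 is the root, so the clade is the entire tree.
That clade contains 20 terminal taxa: OTU10, OTU12, OTU14, OTU19, OTU22, OTU29, OTU3, OTU31, OTU34, OTU35, OTU4, OTU40, OTU44, OTU46, OTU47, OTU48, OTU55, OTU68, OTU69, OTU7.

20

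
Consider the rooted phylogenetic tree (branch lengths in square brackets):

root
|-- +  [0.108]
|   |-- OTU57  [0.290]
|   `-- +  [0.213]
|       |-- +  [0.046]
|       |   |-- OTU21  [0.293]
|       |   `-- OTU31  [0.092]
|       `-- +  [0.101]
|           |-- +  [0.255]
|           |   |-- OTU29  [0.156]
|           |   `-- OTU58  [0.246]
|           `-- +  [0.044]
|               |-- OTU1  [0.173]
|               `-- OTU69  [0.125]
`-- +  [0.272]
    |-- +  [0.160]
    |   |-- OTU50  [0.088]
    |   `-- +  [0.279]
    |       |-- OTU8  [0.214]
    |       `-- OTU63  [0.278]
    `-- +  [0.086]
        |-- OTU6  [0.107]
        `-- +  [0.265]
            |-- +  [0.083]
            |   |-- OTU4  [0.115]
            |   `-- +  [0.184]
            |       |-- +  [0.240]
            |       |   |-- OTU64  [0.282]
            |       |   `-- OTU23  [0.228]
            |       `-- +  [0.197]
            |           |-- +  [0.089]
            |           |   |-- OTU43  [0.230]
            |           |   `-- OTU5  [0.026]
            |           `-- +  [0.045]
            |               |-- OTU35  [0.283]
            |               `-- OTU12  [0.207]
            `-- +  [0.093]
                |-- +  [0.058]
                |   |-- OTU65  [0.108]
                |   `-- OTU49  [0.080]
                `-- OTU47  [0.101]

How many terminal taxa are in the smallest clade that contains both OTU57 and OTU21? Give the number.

7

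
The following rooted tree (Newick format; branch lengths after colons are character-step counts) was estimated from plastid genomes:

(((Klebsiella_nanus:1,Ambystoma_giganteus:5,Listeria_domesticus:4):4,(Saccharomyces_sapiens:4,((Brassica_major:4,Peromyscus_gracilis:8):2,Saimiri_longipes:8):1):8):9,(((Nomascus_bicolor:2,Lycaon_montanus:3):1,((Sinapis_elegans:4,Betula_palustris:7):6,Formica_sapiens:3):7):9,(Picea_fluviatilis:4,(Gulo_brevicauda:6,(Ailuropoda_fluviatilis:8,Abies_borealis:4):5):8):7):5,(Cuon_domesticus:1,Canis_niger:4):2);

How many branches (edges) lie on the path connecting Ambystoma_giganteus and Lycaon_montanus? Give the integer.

7

The MRCA of Ambystoma_giganteus and Lycaon_montanus is the root of the tree.
From Ambystoma_giganteus up to that node: 3 branches. From Lycaon_montanus up to the same node: 4 branches. Total: 3 + 4 = 7.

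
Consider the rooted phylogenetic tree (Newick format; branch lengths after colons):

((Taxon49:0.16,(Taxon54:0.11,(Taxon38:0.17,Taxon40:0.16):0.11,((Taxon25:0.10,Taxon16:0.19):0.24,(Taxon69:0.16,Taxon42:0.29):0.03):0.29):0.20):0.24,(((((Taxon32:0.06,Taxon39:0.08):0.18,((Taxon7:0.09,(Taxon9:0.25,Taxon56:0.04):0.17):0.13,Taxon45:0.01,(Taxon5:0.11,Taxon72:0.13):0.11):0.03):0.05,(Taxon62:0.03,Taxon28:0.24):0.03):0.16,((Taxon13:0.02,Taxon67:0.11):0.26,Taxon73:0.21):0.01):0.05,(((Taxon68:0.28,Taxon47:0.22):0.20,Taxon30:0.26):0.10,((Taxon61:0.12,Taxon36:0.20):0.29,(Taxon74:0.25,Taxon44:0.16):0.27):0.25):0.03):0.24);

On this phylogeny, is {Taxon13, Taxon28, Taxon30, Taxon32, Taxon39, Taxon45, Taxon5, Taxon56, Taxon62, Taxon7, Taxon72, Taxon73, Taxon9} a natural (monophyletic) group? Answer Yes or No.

No

The MRCA of the listed taxa subtends (((((Taxon32,Taxon39),((Taxon7,(Taxon9,Taxon56)),Taxon45,(Taxon5,Taxon72))),(Taxon62,Taxon28)),((Taxon13,Taxon67),Taxon73)),(((Taxon68,Taxon47),Taxon30),((Taxon61,Taxon36),(Taxon74,Taxon44)))).
That clade also contains Taxon36, Taxon44, Taxon47, Taxon61, Taxon67, Taxon68, Taxon74, which are not in the proposed group, so the group is not monophyletic.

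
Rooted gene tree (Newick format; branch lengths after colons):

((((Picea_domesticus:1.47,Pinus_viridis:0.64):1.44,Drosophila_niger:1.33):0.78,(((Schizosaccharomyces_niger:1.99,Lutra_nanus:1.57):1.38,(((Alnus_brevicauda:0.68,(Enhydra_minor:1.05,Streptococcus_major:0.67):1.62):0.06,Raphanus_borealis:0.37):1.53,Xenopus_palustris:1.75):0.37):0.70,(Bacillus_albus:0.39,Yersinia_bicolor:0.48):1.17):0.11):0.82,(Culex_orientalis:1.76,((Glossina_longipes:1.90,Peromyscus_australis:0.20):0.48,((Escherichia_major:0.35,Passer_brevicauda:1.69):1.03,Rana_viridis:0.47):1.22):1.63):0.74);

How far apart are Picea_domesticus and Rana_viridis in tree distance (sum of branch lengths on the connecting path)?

The path runs Picea_domesticus → … → MRCA → … → Rana_viridis; the MRCA is the root of the tree.
Branch lengths along that path: 1.47 + 1.44 + 0.78 + 0.82 + 0.74 + 1.63 + 1.22 + 0.47 = 8.57.

8.57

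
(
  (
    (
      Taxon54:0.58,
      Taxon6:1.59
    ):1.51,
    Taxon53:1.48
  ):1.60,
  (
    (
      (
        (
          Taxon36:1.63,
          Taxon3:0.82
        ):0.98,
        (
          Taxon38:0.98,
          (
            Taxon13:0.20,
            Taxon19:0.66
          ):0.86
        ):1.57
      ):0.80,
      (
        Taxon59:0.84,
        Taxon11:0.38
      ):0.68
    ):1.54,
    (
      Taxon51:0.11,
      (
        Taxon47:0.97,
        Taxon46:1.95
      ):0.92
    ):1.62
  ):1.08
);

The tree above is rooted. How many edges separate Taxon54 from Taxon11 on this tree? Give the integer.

7

The MRCA of Taxon54 and Taxon11 is the root of the tree.
From Taxon54 up to that node: 3 branches. From Taxon11 up to the same node: 4 branches. Total: 3 + 4 = 7.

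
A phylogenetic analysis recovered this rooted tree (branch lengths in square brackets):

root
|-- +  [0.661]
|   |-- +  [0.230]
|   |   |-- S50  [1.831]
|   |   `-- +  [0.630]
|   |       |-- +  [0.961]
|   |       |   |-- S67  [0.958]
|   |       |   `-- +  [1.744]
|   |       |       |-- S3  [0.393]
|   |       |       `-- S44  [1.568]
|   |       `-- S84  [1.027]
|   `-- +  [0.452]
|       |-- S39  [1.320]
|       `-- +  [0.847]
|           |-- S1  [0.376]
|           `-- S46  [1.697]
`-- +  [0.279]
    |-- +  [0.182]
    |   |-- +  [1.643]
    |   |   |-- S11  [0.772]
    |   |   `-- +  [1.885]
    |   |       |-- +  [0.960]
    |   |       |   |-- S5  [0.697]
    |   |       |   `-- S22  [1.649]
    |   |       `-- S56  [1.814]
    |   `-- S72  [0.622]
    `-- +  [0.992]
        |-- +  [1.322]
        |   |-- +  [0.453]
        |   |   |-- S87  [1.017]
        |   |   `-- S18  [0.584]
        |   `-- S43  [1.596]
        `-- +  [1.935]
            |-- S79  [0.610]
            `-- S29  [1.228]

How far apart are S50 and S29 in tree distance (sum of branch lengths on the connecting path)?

The path runs S50 → … → MRCA → … → S29; the MRCA is the root of the tree.
Branch lengths along that path: 1.831 + 0.230 + 0.661 + 0.279 + 0.992 + 1.935 + 1.228 = 7.156.

7.156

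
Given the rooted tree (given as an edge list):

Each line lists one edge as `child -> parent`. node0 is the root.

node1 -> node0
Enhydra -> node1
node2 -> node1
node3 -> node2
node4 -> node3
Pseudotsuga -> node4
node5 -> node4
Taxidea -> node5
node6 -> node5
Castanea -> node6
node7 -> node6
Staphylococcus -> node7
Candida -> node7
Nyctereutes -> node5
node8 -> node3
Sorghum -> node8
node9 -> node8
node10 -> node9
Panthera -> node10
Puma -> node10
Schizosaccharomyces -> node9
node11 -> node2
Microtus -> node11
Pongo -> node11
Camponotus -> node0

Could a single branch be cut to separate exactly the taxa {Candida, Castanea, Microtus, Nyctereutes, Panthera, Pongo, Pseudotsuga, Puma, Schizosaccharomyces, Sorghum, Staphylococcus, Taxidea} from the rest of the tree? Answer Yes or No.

The most recent common ancestor of these taxa subtends (((Pseudotsuga,(Taxidea,(Castanea,(Staphylococcus,Candida)),Nyctereutes)),(Sorghum,((Panthera,Puma),Schizosaccharomyces))),(Microtus,Pongo)).
That clade has exactly 12 tips — every listed taxon and nothing else — so the group is monophyletic.

Yes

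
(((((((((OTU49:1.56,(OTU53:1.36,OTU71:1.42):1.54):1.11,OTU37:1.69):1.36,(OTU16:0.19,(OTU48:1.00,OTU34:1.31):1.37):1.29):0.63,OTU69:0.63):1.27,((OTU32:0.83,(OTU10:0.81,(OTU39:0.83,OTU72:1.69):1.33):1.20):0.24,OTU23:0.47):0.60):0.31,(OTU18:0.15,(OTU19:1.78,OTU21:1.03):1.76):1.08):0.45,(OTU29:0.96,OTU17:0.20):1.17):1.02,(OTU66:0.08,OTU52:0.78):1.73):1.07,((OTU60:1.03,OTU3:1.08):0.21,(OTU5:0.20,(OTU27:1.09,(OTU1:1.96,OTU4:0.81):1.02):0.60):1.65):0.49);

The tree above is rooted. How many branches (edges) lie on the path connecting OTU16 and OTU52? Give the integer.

9

The MRCA of OTU16 and OTU52 is the node subtending ((((((((OTU49,(OTU53,OTU71)),OTU37),(OTU16,(OTU48,OTU34))),OTU69),((OTU32,(OTU10,(OTU39,OTU72))),OTU23)),(OTU18,(OTU19,OTU21))),(OTU29,OTU17)),(OTU66,OTU52)).
From OTU16 up to that node: 7 branches. From OTU52 up to the same node: 2 branches. Total: 7 + 2 = 9.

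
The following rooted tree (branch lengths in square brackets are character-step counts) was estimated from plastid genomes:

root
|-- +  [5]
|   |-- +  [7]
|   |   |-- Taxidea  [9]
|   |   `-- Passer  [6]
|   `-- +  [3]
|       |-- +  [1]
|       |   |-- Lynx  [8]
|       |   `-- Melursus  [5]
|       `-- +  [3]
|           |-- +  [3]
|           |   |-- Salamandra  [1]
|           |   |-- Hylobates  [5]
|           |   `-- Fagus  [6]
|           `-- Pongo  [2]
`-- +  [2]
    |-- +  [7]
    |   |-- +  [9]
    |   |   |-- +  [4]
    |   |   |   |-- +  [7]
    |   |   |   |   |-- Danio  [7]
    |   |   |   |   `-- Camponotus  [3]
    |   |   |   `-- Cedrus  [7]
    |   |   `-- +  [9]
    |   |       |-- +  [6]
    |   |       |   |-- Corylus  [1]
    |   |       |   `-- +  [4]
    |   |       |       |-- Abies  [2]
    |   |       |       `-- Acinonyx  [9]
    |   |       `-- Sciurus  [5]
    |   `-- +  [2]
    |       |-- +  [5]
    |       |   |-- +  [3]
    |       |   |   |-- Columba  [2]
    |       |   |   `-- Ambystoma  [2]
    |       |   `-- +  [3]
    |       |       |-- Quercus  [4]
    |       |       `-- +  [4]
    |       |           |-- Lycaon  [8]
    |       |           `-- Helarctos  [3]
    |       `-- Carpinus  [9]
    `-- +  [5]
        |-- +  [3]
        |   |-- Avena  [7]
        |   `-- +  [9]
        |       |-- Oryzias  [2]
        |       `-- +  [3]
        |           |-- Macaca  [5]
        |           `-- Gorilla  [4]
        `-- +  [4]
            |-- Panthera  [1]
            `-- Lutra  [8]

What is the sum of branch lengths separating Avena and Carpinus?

The path runs Avena → … → MRCA → … → Carpinus; the MRCA is the node subtending (((((Danio,Camponotus),Cedrus),((Corylus,(Abies,Acinonyx)),Sciurus)),(((Columba,Ambystoma),(Quercus,(Lycaon,Helarctos))),Carpinus)),((Avena,(Oryzias,(Macaca,Gorilla))),(Panthera,Lutra))).
Branch lengths along that path: 7 + 3 + 5 + 7 + 2 + 9 = 33.

33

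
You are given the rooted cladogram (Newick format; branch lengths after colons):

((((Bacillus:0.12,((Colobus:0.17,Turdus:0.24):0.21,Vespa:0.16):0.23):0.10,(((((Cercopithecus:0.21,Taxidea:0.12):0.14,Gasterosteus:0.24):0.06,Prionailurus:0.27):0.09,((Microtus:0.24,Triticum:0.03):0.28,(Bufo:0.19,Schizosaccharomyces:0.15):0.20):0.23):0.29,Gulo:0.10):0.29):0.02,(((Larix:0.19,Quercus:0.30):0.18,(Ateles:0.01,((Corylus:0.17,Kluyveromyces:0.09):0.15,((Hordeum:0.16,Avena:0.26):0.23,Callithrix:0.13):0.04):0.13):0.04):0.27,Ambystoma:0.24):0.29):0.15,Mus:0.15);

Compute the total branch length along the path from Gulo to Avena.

1.67

The path runs Gulo → … → MRCA → … → Avena; the MRCA is the node subtending (((Bacillus,((Colobus,Turdus),Vespa)),(((((Cercopithecus,Taxidea),Gasterosteus),Prionailurus),((Microtus,Triticum),(Bufo,Schizosaccharomyces))),Gulo)),(((Larix,Quercus),(Ateles,((Corylus,Kluyveromyces),((Hordeum,Avena),Callithrix)))),Ambystoma)).
Branch lengths along that path: 0.10 + 0.29 + 0.02 + 0.29 + 0.27 + 0.04 + 0.13 + 0.04 + 0.23 + 0.26 = 1.67.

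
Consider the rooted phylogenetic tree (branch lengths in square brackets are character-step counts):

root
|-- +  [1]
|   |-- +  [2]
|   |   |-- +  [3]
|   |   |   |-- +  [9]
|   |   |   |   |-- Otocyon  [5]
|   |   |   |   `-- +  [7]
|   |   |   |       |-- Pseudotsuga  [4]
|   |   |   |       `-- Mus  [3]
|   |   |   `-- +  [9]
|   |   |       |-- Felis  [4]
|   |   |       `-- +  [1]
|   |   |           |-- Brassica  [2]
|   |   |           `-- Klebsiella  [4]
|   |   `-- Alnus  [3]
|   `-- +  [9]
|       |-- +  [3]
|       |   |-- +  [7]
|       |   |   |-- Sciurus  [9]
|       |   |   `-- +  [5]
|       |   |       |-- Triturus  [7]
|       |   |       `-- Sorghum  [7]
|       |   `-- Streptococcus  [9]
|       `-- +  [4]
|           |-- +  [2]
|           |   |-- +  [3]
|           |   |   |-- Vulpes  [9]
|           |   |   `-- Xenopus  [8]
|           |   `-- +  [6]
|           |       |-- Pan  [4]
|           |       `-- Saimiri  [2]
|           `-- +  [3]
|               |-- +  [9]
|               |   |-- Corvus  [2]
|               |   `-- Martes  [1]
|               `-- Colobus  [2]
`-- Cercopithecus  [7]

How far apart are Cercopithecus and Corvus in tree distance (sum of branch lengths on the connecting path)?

35

The path runs Cercopithecus → … → MRCA → … → Corvus; the MRCA is the root of the tree.
Branch lengths along that path: 7 + 1 + 9 + 4 + 3 + 9 + 2 = 35.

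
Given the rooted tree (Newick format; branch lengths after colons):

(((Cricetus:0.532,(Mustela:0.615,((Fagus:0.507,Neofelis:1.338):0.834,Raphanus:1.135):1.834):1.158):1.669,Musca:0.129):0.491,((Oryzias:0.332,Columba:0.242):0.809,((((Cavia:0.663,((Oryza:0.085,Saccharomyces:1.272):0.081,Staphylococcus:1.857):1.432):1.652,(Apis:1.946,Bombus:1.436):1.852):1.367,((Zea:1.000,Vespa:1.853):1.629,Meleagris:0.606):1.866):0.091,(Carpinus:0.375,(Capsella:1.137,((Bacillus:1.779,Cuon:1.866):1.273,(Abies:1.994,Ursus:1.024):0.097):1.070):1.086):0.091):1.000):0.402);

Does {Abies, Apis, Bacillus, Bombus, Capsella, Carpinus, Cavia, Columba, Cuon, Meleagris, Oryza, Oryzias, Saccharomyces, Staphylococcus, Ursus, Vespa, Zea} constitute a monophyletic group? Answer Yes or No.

Yes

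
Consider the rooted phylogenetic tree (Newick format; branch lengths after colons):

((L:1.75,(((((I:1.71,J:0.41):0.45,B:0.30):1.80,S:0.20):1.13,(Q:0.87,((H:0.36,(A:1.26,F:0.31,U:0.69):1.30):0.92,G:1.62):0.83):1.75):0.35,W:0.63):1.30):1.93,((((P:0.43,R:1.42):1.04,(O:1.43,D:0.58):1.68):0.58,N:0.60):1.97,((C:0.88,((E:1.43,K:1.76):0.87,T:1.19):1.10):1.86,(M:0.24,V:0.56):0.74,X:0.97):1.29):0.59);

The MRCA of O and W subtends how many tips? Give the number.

24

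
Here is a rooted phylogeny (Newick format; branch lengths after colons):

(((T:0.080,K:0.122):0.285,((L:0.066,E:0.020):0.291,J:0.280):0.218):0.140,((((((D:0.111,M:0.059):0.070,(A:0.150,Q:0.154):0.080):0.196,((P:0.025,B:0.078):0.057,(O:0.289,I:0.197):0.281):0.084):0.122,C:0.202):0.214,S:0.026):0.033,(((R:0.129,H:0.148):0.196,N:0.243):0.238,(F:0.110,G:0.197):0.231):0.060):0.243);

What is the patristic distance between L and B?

The path runs L → … → MRCA → … → B; the MRCA is the root of the tree.
Branch lengths along that path: 0.066 + 0.291 + 0.218 + 0.140 + 0.243 + 0.033 + 0.214 + 0.122 + 0.084 + 0.057 + 0.078 = 1.546.

1.546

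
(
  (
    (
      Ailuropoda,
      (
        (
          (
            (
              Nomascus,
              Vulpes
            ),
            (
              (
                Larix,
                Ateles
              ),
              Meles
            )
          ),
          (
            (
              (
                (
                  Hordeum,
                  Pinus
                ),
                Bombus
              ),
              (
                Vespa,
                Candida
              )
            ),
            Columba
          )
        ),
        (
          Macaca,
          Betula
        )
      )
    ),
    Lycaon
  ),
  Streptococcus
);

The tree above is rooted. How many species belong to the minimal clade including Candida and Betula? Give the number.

13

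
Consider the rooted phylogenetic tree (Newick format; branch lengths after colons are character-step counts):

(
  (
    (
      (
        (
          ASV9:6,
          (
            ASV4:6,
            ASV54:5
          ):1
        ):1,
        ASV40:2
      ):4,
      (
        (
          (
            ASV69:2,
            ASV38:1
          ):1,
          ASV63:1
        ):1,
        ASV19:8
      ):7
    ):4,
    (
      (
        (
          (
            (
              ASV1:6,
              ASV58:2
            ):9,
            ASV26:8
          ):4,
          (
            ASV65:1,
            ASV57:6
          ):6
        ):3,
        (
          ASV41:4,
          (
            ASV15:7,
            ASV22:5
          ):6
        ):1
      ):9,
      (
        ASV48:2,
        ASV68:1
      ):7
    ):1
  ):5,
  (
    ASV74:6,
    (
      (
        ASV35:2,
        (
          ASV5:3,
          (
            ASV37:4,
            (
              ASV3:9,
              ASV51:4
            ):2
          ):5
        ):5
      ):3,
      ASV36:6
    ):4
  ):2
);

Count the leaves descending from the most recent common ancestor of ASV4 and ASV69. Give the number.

8

The MRCA of ASV4 and ASV69 is the node subtending (((ASV9,(ASV4,ASV54)),ASV40),(((ASV69,ASV38),ASV63),ASV19)).
That clade contains 8 terminal taxa: ASV19, ASV38, ASV4, ASV40, ASV54, ASV63, ASV69, ASV9.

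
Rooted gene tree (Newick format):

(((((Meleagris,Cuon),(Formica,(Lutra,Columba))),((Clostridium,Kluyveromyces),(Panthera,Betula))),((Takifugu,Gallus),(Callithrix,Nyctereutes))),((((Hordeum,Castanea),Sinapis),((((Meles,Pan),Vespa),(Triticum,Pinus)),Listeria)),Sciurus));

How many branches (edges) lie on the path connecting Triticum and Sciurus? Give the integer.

6

The MRCA of Triticum and Sciurus is the node subtending ((((Hordeum,Castanea),Sinapis),((((Meles,Pan),Vespa),(Triticum,Pinus)),Listeria)),Sciurus).
From Triticum up to that node: 5 branches. From Sciurus up to the same node: 1 branch. Total: 5 + 1 = 6.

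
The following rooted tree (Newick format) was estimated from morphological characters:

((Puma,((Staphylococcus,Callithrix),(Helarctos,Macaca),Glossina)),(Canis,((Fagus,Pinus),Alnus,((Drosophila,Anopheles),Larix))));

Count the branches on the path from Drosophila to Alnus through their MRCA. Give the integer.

The MRCA of Drosophila and Alnus is the node subtending ((Fagus,Pinus),Alnus,((Drosophila,Anopheles),Larix)).
From Drosophila up to that node: 3 branches. From Alnus up to the same node: 1 branch. Total: 3 + 1 = 4.

4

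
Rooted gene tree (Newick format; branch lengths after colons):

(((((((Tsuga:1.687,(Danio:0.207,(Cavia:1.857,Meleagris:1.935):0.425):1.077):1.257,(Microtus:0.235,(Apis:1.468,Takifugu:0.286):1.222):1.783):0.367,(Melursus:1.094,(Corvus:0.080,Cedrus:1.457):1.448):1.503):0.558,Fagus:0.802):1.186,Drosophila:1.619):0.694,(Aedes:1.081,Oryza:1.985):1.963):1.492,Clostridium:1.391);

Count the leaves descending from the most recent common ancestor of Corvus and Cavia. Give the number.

10

The MRCA of Corvus and Cavia is the node subtending (((Tsuga,(Danio,(Cavia,Meleagris))),(Microtus,(Apis,Takifugu))),(Melursus,(Corvus,Cedrus))).
That clade contains 10 terminal taxa: Apis, Cavia, Cedrus, Corvus, Danio, Meleagris, Melursus, Microtus, Takifugu, Tsuga.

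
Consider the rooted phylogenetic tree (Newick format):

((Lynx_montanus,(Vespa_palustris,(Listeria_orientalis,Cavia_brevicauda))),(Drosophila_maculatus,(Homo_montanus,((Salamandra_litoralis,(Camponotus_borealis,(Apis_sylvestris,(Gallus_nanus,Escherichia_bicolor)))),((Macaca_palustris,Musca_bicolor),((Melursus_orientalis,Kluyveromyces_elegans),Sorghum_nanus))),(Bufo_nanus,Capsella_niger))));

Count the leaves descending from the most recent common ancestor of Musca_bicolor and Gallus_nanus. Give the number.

10

The MRCA of Musca_bicolor and Gallus_nanus is the node subtending ((Salamandra_litoralis,(Camponotus_borealis,(Apis_sylvestris,(Gallus_nanus,Escherichia_bicolor)))),((Macaca_palustris,Musca_bicolor),((Melursus_orientalis,Kluyveromyces_elegans),Sorghum_nanus))).
That clade contains 10 terminal taxa: Apis_sylvestris, Camponotus_borealis, Escherichia_bicolor, Gallus_nanus, Kluyveromyces_elegans, Macaca_palustris, Melursus_orientalis, Musca_bicolor, Salamandra_litoralis, Sorghum_nanus.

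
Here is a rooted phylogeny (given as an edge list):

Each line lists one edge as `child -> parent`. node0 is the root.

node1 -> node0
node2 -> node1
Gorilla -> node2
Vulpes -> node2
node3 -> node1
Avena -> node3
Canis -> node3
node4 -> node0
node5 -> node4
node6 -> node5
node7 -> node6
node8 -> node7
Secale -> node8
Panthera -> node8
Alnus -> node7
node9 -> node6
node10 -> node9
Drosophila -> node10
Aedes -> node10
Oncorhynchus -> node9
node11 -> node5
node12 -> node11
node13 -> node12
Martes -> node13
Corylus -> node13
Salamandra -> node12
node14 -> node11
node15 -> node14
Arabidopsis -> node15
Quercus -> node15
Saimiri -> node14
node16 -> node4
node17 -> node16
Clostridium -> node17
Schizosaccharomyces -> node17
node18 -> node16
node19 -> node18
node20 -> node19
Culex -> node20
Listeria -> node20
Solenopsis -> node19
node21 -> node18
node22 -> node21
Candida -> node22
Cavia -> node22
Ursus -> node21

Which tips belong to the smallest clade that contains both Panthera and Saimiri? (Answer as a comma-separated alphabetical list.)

Tracing Panthera: it sits inside (Secale,Panthera).
Tracing Saimiri: it sits inside ((Arabidopsis,Quercus),Saimiri).
The smallest clade enclosing both is ((((Secale,Panthera),Alnus),((Drosophila,Aedes),Oncorhynchus)),(((Martes,Corylus),Salamandra),((Arabidopsis,Quercus),Saimiri))); the answer is its 12 terminal taxa in alphabetical order.

Aedes, Alnus, Arabidopsis, Corylus, Drosophila, Martes, Oncorhynchus, Panthera, Quercus, Saimiri, Salamandra, Secale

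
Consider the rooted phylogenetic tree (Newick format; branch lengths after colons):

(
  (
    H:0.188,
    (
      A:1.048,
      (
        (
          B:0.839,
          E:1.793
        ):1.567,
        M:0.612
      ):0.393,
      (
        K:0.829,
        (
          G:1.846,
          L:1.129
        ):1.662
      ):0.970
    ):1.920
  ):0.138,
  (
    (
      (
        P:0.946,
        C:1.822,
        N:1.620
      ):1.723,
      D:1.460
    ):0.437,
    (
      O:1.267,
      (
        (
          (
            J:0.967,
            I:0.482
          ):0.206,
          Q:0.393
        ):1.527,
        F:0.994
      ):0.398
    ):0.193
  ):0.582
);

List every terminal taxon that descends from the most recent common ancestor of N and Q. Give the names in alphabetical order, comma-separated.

Tracing N: it sits inside (P,C,N).
Tracing Q: it sits inside ((J,I),Q).
The smallest clade enclosing both is (((P,C,N),D),(O,(((J,I),Q),F))); the answer is its 9 terminal taxa in alphabetical order.

C, D, F, I, J, N, O, P, Q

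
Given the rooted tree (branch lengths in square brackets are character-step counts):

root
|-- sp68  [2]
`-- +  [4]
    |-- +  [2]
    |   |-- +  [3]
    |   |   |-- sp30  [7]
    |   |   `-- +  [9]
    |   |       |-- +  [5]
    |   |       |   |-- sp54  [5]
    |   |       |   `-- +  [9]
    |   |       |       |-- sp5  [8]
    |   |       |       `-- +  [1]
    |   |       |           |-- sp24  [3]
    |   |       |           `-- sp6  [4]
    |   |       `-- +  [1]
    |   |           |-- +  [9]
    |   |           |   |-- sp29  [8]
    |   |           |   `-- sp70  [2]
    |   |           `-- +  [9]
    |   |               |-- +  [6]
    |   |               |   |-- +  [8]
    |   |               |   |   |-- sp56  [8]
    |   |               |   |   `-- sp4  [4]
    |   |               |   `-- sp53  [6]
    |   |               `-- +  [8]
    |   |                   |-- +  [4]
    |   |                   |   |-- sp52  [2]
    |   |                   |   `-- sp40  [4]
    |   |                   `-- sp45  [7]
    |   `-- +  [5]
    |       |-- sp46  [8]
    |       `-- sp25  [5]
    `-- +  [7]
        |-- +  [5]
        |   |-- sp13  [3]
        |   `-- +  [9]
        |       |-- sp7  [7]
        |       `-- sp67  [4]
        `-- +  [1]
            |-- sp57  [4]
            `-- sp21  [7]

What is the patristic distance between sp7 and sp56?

The path runs sp7 → … → MRCA → … → sp56; the MRCA is the node subtending (((sp30,((sp54,(sp5,(sp24,sp6))),((sp29,sp70),(((sp56,sp4),sp53),((sp52,sp40),sp45))))),(sp46,sp25)),((sp13,(sp7,sp67)),(sp57,sp21))).
Branch lengths along that path: 7 + 9 + 5 + 7 + 2 + 3 + 9 + 1 + 9 + 6 + 8 + 8 = 74.

74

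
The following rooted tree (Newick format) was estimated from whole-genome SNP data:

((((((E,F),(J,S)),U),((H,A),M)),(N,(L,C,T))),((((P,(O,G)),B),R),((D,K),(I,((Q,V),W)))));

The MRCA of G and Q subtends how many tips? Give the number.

The MRCA of G and Q is the node subtending ((((P,(O,G)),B),R),((D,K),(I,((Q,V),W)))).
That clade contains 11 terminal taxa: B, D, G, I, K, O, P, Q, R, V, W.

11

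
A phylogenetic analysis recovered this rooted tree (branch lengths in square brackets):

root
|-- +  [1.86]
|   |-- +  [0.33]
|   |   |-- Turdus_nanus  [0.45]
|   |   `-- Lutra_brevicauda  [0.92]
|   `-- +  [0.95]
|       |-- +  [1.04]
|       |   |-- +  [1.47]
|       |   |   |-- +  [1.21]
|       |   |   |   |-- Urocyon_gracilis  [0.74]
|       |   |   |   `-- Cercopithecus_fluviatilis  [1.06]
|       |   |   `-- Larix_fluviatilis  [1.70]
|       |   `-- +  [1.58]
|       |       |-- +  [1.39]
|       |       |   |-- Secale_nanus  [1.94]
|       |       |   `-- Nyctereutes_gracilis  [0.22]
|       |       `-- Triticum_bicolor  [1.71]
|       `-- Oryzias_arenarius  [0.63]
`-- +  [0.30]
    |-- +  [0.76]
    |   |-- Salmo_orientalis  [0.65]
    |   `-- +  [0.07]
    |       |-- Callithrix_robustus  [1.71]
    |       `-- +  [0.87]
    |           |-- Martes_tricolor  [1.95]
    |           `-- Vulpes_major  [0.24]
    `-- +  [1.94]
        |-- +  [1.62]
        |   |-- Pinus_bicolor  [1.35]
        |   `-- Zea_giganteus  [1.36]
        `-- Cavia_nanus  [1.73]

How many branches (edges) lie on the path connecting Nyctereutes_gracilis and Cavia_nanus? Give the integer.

9

The MRCA of Nyctereutes_gracilis and Cavia_nanus is the root of the tree.
From Nyctereutes_gracilis up to that node: 6 branches. From Cavia_nanus up to the same node: 3 branches. Total: 6 + 3 = 9.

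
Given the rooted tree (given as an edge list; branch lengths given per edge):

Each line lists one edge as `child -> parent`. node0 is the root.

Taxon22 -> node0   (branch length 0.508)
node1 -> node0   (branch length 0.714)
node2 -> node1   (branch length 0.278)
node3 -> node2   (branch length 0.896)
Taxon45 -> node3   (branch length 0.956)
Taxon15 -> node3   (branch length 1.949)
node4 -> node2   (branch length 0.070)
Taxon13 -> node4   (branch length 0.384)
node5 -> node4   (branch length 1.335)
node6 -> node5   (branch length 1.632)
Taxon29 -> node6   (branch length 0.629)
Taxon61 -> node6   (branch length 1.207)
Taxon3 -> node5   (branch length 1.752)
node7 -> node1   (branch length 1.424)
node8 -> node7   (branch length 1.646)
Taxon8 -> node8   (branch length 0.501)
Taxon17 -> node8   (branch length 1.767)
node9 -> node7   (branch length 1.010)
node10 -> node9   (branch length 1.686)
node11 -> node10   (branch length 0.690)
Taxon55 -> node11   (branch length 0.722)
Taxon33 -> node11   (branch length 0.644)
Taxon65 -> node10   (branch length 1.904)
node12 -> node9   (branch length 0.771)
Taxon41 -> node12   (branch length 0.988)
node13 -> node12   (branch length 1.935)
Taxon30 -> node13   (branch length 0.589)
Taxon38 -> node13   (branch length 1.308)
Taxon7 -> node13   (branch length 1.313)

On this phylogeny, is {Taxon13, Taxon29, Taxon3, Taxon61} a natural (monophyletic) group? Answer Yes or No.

The most recent common ancestor of these taxa subtends (Taxon13,((Taxon29,Taxon61),Taxon3)).
That clade has exactly 4 tips — every listed taxon and nothing else — so the group is monophyletic.

Yes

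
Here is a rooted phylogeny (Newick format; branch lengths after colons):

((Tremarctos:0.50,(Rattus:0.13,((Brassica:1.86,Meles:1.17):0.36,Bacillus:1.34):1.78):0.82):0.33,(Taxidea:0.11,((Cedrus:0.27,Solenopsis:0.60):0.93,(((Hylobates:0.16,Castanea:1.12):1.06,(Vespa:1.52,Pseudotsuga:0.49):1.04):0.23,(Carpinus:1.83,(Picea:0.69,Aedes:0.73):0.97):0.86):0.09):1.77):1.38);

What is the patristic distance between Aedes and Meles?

10.26

The path runs Aedes → … → MRCA → … → Meles; the MRCA is the root of the tree.
Branch lengths along that path: 0.73 + 0.97 + 0.86 + 0.09 + 1.77 + 1.38 + 0.33 + 0.82 + 1.78 + 0.36 + 1.17 = 10.26.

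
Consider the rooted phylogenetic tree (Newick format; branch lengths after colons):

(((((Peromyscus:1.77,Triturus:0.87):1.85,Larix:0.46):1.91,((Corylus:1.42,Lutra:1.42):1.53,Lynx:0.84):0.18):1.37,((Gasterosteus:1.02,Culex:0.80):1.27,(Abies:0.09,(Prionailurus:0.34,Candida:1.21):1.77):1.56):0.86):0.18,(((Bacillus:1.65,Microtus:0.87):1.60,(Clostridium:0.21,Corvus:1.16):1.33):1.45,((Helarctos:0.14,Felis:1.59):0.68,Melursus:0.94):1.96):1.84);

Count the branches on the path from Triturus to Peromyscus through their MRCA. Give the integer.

The MRCA of Triturus and Peromyscus is the node subtending (Peromyscus,Triturus).
From Triturus up to that node: 1 branch. From Peromyscus up to the same node: 1 branch. Total: 1 + 1 = 2.

2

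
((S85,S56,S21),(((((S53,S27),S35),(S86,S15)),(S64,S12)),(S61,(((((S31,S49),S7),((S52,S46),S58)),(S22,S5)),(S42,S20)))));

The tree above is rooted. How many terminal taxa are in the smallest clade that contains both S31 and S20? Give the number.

10

The MRCA of S31 and S20 is the node subtending (((((S31,S49),S7),((S52,S46),S58)),(S22,S5)),(S42,S20)).
That clade contains 10 terminal taxa: S20, S22, S31, S42, S46, S49, S5, S52, S58, S7.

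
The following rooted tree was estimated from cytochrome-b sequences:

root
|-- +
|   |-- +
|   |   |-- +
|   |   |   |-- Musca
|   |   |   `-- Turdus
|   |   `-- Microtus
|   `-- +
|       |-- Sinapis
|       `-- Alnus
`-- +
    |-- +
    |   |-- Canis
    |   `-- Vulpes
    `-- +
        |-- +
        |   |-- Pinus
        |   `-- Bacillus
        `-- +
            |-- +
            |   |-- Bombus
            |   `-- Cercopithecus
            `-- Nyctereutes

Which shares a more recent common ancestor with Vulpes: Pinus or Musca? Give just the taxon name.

The MRCA of Vulpes and Pinus subtends ((Canis,Vulpes),((Pinus,Bacillus),((Bombus,Cercopithecus),Nyctereutes))) (7 taxa).
The MRCA of Vulpes and Musca is the root, subtending the entire tree (12 taxa).
The first is nested inside the second, so Vulpes shares a more recent common ancestor with Pinus.

Pinus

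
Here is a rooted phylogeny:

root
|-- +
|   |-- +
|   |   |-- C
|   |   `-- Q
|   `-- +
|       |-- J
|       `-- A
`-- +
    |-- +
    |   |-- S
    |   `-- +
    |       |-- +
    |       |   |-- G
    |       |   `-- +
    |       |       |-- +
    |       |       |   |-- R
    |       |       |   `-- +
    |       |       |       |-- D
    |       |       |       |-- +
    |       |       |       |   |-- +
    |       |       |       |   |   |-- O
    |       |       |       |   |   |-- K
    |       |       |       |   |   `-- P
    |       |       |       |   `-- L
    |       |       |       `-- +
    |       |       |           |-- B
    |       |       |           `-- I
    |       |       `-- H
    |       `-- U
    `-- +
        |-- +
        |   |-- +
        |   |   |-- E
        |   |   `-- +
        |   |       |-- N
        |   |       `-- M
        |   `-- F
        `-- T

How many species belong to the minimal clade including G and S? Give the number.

12

The MRCA of G and S is the node subtending (S,((G,((R,(D,((O,K,P),L),(B,I))),H)),U)).
That clade contains 12 terminal taxa: B, D, G, H, I, K, L, O, P, R, S, U.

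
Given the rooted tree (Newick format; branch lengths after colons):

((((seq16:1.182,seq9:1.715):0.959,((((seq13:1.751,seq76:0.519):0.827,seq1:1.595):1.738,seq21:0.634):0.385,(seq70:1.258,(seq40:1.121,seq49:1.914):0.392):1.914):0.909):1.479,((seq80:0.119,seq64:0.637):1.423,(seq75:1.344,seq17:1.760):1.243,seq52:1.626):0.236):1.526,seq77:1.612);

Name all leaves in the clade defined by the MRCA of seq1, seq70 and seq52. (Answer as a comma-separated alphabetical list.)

seq1, seq13, seq16, seq17, seq21, seq40, seq49, seq52, seq64, seq70, seq75, seq76, seq80, seq9

Tracing seq1: it sits inside ((seq13,seq76),seq1).
Tracing seq70: it sits inside (seq70,(seq40,seq49)).
Tracing seq52: it sits inside ((seq80,seq64),(seq75,seq17),seq52).
The smallest clade enclosing all 3 is (((seq16,seq9),((((seq13,seq76),seq1),seq21),(seq70,(seq40,seq49)))),((seq80,seq64),(seq75,seq17),seq52)); the answer is its 14 terminal taxa in alphabetical order.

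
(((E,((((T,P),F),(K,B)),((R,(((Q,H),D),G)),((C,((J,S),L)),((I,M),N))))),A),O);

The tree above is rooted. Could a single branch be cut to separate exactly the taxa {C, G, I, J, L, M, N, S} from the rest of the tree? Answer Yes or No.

The MRCA of the listed taxa subtends ((R,(((Q,H),D),G)),((C,((J,S),L)),((I,M),N))).
That clade also contains D, H, Q, R, which are not in the proposed group, so the group is not monophyletic.

No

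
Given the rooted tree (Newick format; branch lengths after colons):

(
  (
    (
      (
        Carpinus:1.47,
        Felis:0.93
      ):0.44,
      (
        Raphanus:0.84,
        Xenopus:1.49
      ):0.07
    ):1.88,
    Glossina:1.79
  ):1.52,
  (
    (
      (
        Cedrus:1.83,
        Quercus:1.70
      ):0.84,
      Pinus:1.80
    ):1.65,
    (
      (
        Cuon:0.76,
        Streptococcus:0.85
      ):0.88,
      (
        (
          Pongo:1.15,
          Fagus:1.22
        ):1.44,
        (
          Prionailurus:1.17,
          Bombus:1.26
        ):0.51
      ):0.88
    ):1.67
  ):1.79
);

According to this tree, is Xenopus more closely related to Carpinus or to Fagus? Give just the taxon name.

Carpinus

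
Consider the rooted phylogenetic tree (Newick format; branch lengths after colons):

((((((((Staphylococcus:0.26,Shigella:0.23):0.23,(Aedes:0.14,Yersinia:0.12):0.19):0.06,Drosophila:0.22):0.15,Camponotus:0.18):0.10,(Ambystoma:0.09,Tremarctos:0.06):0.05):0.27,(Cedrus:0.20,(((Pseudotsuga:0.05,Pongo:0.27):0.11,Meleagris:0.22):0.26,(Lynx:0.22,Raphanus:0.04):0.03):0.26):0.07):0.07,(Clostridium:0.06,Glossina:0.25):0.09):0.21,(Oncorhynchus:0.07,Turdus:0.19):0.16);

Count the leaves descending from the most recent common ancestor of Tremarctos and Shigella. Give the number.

The MRCA of Tremarctos and Shigella is the node subtending (((((Staphylococcus,Shigella),(Aedes,Yersinia)),Drosophila),Camponotus),(Ambystoma,Tremarctos)).
That clade contains 8 terminal taxa: Aedes, Ambystoma, Camponotus, Drosophila, Shigella, Staphylococcus, Tremarctos, Yersinia.

8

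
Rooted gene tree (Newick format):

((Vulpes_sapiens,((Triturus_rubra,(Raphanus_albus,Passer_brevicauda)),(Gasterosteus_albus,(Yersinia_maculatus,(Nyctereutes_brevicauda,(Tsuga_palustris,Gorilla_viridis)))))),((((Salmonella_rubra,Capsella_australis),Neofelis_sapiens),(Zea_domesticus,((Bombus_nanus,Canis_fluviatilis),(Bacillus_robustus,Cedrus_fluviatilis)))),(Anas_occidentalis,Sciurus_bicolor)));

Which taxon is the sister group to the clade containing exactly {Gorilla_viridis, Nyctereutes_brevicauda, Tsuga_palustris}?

The clade containing exactly {Gorilla_viridis, Nyctereutes_brevicauda, Tsuga_palustris} attaches to the tree at the node subtending (Yersinia_maculatus,(Nyctereutes_brevicauda,(Tsuga_palustris,Gorilla_viridis))).
The other lineage descending from that same node — the sister group — is the single tip Yersinia_maculatus.

Yersinia_maculatus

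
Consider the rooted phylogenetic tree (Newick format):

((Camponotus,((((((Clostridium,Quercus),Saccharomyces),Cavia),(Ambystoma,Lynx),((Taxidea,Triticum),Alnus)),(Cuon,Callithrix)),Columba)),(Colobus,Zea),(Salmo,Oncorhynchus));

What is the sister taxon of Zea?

Zea attaches to the tree at the node subtending (Colobus,Zea).
The other lineage descending from that same node — the sister group — is the single tip Colobus.

Colobus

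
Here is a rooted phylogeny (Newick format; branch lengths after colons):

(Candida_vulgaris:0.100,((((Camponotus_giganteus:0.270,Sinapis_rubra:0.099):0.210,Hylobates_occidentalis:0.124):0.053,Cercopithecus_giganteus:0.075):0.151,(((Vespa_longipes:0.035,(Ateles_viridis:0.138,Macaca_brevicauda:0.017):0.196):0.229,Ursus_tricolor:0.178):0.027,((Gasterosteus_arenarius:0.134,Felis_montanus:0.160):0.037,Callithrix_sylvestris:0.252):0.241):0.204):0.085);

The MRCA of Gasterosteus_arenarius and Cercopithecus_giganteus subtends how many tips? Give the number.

11

The MRCA of Gasterosteus_arenarius and Cercopithecus_giganteus is the node subtending ((((Camponotus_giganteus,Sinapis_rubra),Hylobates_occidentalis),Cercopithecus_giganteus),(((Vespa_longipes,(Ateles_viridis,Macaca_brevicauda)),Ursus_tricolor),((Gasterosteus_arenarius,Felis_montanus),Callithrix_sylvestris))).
That clade contains 11 terminal taxa: Ateles_viridis, Callithrix_sylvestris, Camponotus_giganteus, Cercopithecus_giganteus, Felis_montanus, Gasterosteus_arenarius, Hylobates_occidentalis, Macaca_brevicauda, Sinapis_rubra, Ursus_tricolor, Vespa_longipes.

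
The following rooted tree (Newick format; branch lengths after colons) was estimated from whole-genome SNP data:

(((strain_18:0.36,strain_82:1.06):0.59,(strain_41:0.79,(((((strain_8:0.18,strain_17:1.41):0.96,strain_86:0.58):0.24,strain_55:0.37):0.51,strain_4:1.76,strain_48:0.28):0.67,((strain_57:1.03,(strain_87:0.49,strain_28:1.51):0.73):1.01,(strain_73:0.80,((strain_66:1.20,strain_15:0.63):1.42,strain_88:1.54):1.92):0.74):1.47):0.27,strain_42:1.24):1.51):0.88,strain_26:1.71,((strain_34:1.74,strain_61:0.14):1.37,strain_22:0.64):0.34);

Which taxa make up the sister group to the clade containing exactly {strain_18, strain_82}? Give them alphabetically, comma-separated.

strain_15, strain_17, strain_28, strain_4, strain_41, strain_42, strain_48, strain_55, strain_57, strain_66, strain_73, strain_8, strain_86, strain_87, strain_88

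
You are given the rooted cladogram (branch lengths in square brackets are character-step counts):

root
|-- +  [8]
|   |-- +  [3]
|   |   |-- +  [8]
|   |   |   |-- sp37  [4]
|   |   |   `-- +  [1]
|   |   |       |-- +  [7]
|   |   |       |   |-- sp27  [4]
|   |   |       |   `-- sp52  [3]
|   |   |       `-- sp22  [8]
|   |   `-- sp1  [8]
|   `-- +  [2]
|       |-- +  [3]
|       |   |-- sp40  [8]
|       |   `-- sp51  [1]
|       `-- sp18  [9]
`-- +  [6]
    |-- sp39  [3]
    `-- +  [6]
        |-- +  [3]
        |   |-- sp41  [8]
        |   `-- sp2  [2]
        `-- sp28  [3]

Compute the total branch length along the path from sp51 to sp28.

29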